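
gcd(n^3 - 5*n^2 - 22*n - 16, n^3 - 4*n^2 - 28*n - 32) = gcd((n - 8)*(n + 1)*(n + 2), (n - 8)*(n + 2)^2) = n^2 - 6*n - 16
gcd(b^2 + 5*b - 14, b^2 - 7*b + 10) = b - 2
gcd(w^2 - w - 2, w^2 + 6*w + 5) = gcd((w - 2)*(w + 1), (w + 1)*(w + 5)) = w + 1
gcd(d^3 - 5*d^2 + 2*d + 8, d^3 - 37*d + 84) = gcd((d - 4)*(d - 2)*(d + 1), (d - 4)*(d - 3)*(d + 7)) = d - 4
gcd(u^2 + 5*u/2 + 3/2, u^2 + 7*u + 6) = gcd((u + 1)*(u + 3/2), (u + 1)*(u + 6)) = u + 1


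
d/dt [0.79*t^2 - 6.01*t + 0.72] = 1.58*t - 6.01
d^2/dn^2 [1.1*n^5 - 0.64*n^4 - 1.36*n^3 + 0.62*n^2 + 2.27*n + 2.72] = 22.0*n^3 - 7.68*n^2 - 8.16*n + 1.24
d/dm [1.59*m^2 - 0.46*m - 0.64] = 3.18*m - 0.46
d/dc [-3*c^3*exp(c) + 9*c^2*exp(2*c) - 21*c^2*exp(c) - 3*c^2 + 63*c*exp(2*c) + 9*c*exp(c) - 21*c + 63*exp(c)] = -3*c^3*exp(c) + 18*c^2*exp(2*c) - 30*c^2*exp(c) + 144*c*exp(2*c) - 33*c*exp(c) - 6*c + 63*exp(2*c) + 72*exp(c) - 21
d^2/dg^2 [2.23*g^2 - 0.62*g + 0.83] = 4.46000000000000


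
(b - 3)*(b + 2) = b^2 - b - 6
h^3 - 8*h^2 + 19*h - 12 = (h - 4)*(h - 3)*(h - 1)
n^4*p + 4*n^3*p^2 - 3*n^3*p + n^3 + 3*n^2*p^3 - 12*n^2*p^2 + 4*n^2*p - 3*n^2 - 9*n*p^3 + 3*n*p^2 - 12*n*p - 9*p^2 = (n - 3)*(n + p)*(n + 3*p)*(n*p + 1)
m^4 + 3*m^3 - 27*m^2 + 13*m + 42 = (m - 3)*(m - 2)*(m + 1)*(m + 7)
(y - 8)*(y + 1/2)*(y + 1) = y^3 - 13*y^2/2 - 23*y/2 - 4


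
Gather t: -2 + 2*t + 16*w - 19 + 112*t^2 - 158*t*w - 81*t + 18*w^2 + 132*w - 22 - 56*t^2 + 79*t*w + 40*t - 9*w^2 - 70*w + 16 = 56*t^2 + t*(-79*w - 39) + 9*w^2 + 78*w - 27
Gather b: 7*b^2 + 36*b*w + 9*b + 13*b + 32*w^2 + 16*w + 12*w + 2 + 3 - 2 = 7*b^2 + b*(36*w + 22) + 32*w^2 + 28*w + 3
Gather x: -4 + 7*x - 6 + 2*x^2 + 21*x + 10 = 2*x^2 + 28*x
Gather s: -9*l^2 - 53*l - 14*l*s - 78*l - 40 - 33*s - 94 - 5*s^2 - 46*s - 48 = -9*l^2 - 131*l - 5*s^2 + s*(-14*l - 79) - 182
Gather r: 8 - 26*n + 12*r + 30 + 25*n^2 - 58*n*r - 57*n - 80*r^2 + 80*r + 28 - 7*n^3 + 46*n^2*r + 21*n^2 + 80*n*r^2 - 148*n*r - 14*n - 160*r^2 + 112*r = -7*n^3 + 46*n^2 - 97*n + r^2*(80*n - 240) + r*(46*n^2 - 206*n + 204) + 66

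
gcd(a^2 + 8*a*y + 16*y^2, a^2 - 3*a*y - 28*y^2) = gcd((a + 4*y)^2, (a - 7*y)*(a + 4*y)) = a + 4*y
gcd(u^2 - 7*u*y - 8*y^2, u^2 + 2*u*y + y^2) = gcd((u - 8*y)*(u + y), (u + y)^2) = u + y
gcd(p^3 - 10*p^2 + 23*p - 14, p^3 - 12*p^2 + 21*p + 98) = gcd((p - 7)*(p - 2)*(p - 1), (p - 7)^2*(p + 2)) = p - 7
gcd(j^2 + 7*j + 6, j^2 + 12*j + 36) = j + 6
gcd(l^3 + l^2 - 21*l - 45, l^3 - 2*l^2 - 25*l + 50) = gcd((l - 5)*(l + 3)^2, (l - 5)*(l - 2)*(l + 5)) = l - 5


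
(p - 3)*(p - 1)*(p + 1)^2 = p^4 - 2*p^3 - 4*p^2 + 2*p + 3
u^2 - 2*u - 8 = (u - 4)*(u + 2)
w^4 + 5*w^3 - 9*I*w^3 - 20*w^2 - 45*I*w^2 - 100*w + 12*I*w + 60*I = (w + 5)*(w - 6*I)*(w - 2*I)*(w - I)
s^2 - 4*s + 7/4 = (s - 7/2)*(s - 1/2)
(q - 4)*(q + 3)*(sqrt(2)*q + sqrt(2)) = sqrt(2)*q^3 - 13*sqrt(2)*q - 12*sqrt(2)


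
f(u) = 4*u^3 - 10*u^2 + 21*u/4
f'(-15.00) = 3005.25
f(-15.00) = -15828.75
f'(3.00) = 53.25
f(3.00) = 33.75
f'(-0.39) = 14.88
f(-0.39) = -3.81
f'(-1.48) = 61.13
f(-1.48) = -42.64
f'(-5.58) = 490.49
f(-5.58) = -1035.62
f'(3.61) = 89.44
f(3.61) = 76.82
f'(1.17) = -1.72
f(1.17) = -1.14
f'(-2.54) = 133.47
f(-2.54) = -143.40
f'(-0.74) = 26.62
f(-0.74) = -10.98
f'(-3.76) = 250.10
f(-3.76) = -373.75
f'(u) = 12*u^2 - 20*u + 21/4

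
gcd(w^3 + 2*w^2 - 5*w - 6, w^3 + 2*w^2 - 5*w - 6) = w^3 + 2*w^2 - 5*w - 6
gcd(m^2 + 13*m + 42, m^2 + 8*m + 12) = m + 6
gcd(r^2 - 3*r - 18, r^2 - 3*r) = 1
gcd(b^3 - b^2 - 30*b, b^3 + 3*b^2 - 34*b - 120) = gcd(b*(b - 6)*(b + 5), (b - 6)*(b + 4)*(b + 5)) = b^2 - b - 30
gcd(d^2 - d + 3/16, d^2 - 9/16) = d - 3/4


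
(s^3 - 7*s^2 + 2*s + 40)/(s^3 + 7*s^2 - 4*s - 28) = (s^2 - 9*s + 20)/(s^2 + 5*s - 14)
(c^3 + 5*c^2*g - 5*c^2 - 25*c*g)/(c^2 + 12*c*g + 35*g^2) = c*(c - 5)/(c + 7*g)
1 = 1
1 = 1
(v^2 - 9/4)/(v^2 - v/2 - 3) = (v - 3/2)/(v - 2)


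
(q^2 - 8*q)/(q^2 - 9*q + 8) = q/(q - 1)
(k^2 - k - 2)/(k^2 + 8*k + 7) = (k - 2)/(k + 7)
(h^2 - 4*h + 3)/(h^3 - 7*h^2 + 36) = (h - 1)/(h^2 - 4*h - 12)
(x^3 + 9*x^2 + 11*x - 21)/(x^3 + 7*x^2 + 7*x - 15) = (x + 7)/(x + 5)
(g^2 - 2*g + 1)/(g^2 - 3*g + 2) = (g - 1)/(g - 2)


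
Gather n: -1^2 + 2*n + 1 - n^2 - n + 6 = -n^2 + n + 6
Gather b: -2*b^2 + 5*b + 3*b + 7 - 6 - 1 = -2*b^2 + 8*b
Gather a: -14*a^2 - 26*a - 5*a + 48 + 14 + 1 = -14*a^2 - 31*a + 63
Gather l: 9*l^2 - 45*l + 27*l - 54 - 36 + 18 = 9*l^2 - 18*l - 72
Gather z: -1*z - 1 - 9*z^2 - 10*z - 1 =-9*z^2 - 11*z - 2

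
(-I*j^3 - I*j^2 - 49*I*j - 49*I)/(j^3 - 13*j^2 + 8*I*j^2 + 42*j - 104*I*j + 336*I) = I*(-j^3 - j^2 - 49*j - 49)/(j^3 + j^2*(-13 + 8*I) + 2*j*(21 - 52*I) + 336*I)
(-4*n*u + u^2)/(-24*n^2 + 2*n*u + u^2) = u/(6*n + u)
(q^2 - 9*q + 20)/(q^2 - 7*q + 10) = (q - 4)/(q - 2)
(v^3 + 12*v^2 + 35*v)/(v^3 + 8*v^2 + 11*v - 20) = v*(v + 7)/(v^2 + 3*v - 4)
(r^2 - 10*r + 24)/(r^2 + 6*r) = (r^2 - 10*r + 24)/(r*(r + 6))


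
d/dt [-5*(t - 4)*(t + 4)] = -10*t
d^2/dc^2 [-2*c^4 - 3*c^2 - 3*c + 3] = -24*c^2 - 6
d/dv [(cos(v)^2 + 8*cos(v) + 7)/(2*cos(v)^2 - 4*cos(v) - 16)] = 5*(cos(v)^2 + 3*cos(v) + 5)*sin(v)/((cos(v) - 4)^2*(cos(v) + 2)^2)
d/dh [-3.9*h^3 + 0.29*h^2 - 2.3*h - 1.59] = -11.7*h^2 + 0.58*h - 2.3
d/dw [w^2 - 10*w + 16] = 2*w - 10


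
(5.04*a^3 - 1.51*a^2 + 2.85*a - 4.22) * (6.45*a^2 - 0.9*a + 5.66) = 32.508*a^5 - 14.2755*a^4 + 48.2679*a^3 - 38.3306*a^2 + 19.929*a - 23.8852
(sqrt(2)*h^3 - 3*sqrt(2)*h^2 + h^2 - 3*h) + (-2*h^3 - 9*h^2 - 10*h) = -2*h^3 + sqrt(2)*h^3 - 8*h^2 - 3*sqrt(2)*h^2 - 13*h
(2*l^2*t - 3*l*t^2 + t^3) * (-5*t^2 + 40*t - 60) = -10*l^2*t^3 + 80*l^2*t^2 - 120*l^2*t + 15*l*t^4 - 120*l*t^3 + 180*l*t^2 - 5*t^5 + 40*t^4 - 60*t^3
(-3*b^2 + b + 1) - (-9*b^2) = 6*b^2 + b + 1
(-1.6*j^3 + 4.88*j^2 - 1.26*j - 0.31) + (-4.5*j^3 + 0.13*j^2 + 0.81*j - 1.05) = -6.1*j^3 + 5.01*j^2 - 0.45*j - 1.36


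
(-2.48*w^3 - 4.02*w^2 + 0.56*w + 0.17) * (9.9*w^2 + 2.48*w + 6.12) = -24.552*w^5 - 45.9484*w^4 - 19.6032*w^3 - 21.5306*w^2 + 3.8488*w + 1.0404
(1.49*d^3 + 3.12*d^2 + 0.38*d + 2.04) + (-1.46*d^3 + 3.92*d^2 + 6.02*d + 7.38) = 0.03*d^3 + 7.04*d^2 + 6.4*d + 9.42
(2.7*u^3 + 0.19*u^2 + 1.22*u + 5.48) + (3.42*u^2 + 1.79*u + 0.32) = 2.7*u^3 + 3.61*u^2 + 3.01*u + 5.8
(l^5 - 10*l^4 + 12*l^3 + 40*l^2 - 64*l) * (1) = l^5 - 10*l^4 + 12*l^3 + 40*l^2 - 64*l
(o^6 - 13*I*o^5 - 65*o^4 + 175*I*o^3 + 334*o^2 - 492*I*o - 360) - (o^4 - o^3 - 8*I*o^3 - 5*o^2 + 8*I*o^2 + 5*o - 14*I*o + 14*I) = o^6 - 13*I*o^5 - 66*o^4 + o^3 + 183*I*o^3 + 339*o^2 - 8*I*o^2 - 5*o - 478*I*o - 360 - 14*I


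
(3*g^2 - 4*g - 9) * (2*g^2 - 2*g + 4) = 6*g^4 - 14*g^3 + 2*g^2 + 2*g - 36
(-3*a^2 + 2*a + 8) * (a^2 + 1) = -3*a^4 + 2*a^3 + 5*a^2 + 2*a + 8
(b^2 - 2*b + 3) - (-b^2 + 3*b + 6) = 2*b^2 - 5*b - 3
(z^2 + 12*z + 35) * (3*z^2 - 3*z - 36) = 3*z^4 + 33*z^3 + 33*z^2 - 537*z - 1260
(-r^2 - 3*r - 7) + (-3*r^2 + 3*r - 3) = -4*r^2 - 10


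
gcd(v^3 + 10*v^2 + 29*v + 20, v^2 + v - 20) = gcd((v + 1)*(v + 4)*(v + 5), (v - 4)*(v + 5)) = v + 5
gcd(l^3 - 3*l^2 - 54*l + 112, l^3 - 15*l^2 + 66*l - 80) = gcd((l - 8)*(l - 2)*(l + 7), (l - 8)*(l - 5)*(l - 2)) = l^2 - 10*l + 16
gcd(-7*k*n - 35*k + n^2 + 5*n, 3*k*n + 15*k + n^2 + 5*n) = n + 5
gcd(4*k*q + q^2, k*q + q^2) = q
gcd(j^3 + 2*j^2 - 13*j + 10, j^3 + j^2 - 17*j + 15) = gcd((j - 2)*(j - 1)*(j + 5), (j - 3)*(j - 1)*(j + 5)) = j^2 + 4*j - 5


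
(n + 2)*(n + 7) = n^2 + 9*n + 14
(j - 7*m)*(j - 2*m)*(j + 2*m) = j^3 - 7*j^2*m - 4*j*m^2 + 28*m^3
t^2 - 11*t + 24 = (t - 8)*(t - 3)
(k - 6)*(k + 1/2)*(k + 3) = k^3 - 5*k^2/2 - 39*k/2 - 9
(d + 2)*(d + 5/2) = d^2 + 9*d/2 + 5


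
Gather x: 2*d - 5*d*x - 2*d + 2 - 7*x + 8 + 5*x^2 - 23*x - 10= 5*x^2 + x*(-5*d - 30)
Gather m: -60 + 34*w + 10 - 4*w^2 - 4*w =-4*w^2 + 30*w - 50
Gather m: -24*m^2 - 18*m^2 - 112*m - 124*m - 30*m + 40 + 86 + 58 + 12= -42*m^2 - 266*m + 196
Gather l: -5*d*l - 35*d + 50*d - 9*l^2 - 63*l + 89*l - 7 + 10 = 15*d - 9*l^2 + l*(26 - 5*d) + 3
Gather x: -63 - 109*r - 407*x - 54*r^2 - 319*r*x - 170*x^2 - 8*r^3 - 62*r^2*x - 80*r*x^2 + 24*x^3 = -8*r^3 - 54*r^2 - 109*r + 24*x^3 + x^2*(-80*r - 170) + x*(-62*r^2 - 319*r - 407) - 63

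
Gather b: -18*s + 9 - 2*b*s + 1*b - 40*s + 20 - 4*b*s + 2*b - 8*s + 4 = b*(3 - 6*s) - 66*s + 33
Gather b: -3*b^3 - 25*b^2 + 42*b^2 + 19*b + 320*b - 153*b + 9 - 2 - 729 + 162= -3*b^3 + 17*b^2 + 186*b - 560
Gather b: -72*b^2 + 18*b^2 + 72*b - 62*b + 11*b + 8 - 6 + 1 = -54*b^2 + 21*b + 3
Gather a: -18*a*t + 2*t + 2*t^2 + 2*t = -18*a*t + 2*t^2 + 4*t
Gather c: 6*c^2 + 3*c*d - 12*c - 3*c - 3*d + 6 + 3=6*c^2 + c*(3*d - 15) - 3*d + 9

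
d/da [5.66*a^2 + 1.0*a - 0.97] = 11.32*a + 1.0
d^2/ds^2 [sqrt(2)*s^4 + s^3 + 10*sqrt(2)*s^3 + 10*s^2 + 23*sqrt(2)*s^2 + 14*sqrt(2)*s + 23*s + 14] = 12*sqrt(2)*s^2 + 6*s + 60*sqrt(2)*s + 20 + 46*sqrt(2)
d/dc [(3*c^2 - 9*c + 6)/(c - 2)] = 3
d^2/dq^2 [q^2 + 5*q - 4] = 2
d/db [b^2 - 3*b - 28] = 2*b - 3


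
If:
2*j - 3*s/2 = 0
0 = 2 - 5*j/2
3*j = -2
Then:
No Solution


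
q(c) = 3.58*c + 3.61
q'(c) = 3.58000000000000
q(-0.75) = 0.92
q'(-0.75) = 3.58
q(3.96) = 17.79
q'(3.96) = 3.58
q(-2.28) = -4.55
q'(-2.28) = 3.58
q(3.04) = 14.49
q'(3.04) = 3.58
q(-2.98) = -7.06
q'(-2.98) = 3.58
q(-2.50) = -5.34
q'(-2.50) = 3.58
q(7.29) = 29.71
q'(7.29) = 3.58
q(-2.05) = -3.73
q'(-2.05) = 3.58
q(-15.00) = -50.09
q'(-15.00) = 3.58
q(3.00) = 14.35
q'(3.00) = 3.58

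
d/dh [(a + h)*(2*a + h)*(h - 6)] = 2*a^2 + 6*a*h - 18*a + 3*h^2 - 12*h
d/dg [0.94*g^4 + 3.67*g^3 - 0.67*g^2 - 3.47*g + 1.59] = 3.76*g^3 + 11.01*g^2 - 1.34*g - 3.47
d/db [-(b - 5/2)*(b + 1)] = 3/2 - 2*b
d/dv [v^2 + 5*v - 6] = 2*v + 5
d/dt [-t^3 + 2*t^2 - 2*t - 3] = -3*t^2 + 4*t - 2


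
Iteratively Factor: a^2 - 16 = (a - 4)*(a + 4)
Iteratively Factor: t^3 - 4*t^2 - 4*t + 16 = (t - 4)*(t^2 - 4) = (t - 4)*(t - 2)*(t + 2)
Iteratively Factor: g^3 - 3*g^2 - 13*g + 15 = (g - 1)*(g^2 - 2*g - 15) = (g - 5)*(g - 1)*(g + 3)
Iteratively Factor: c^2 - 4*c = (c - 4)*(c)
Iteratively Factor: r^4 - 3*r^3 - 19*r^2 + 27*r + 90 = (r + 3)*(r^3 - 6*r^2 - r + 30) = (r - 3)*(r + 3)*(r^2 - 3*r - 10) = (r - 5)*(r - 3)*(r + 3)*(r + 2)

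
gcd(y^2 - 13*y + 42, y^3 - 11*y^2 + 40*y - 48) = 1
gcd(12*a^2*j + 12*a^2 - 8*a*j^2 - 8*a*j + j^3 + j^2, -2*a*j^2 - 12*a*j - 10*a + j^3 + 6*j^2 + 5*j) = 2*a*j + 2*a - j^2 - j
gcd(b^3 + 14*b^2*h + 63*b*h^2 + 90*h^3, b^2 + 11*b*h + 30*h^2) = b^2 + 11*b*h + 30*h^2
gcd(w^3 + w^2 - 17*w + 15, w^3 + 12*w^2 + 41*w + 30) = w + 5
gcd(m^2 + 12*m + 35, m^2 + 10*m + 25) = m + 5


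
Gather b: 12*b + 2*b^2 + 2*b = 2*b^2 + 14*b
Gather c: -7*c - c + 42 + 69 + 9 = 120 - 8*c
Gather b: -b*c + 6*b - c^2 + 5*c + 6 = b*(6 - c) - c^2 + 5*c + 6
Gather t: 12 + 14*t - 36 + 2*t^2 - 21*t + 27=2*t^2 - 7*t + 3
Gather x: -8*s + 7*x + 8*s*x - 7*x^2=-8*s - 7*x^2 + x*(8*s + 7)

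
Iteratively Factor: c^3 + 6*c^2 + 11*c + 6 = (c + 2)*(c^2 + 4*c + 3) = (c + 2)*(c + 3)*(c + 1)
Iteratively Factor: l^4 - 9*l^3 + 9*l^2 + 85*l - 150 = (l - 2)*(l^3 - 7*l^2 - 5*l + 75) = (l - 5)*(l - 2)*(l^2 - 2*l - 15) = (l - 5)^2*(l - 2)*(l + 3)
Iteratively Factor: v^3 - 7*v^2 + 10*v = (v)*(v^2 - 7*v + 10) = v*(v - 2)*(v - 5)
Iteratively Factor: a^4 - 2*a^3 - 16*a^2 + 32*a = (a - 4)*(a^3 + 2*a^2 - 8*a) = (a - 4)*(a + 4)*(a^2 - 2*a) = a*(a - 4)*(a + 4)*(a - 2)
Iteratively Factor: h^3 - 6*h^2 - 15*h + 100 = (h + 4)*(h^2 - 10*h + 25) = (h - 5)*(h + 4)*(h - 5)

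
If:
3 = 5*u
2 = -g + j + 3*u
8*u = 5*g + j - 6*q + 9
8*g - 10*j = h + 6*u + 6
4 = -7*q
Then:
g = -137/105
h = -944/105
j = -116/105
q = -4/7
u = 3/5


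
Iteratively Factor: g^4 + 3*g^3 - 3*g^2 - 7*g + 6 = (g + 3)*(g^3 - 3*g + 2) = (g + 2)*(g + 3)*(g^2 - 2*g + 1) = (g - 1)*(g + 2)*(g + 3)*(g - 1)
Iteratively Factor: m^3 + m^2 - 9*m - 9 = (m + 3)*(m^2 - 2*m - 3) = (m + 1)*(m + 3)*(m - 3)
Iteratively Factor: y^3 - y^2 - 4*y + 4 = (y - 1)*(y^2 - 4) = (y - 2)*(y - 1)*(y + 2)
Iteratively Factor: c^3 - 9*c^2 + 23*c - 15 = (c - 5)*(c^2 - 4*c + 3) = (c - 5)*(c - 1)*(c - 3)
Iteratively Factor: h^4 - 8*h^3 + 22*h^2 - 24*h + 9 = (h - 3)*(h^3 - 5*h^2 + 7*h - 3) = (h - 3)*(h - 1)*(h^2 - 4*h + 3) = (h - 3)*(h - 1)^2*(h - 3)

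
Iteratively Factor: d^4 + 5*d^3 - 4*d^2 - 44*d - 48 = (d + 4)*(d^3 + d^2 - 8*d - 12) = (d + 2)*(d + 4)*(d^2 - d - 6) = (d + 2)^2*(d + 4)*(d - 3)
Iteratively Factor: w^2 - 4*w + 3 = (w - 1)*(w - 3)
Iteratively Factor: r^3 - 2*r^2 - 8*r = (r)*(r^2 - 2*r - 8) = r*(r + 2)*(r - 4)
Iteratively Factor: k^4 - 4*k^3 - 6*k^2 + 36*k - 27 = (k + 3)*(k^3 - 7*k^2 + 15*k - 9) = (k - 3)*(k + 3)*(k^2 - 4*k + 3) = (k - 3)*(k - 1)*(k + 3)*(k - 3)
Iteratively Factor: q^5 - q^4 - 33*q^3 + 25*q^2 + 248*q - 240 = (q - 3)*(q^4 + 2*q^3 - 27*q^2 - 56*q + 80) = (q - 3)*(q + 4)*(q^3 - 2*q^2 - 19*q + 20) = (q - 3)*(q + 4)^2*(q^2 - 6*q + 5) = (q - 5)*(q - 3)*(q + 4)^2*(q - 1)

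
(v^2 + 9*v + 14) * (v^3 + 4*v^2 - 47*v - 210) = v^5 + 13*v^4 + 3*v^3 - 577*v^2 - 2548*v - 2940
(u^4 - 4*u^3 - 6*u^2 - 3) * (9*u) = 9*u^5 - 36*u^4 - 54*u^3 - 27*u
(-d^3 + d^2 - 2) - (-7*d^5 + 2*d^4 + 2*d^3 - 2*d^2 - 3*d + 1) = 7*d^5 - 2*d^4 - 3*d^3 + 3*d^2 + 3*d - 3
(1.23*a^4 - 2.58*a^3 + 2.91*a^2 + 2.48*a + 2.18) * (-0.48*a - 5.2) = -0.5904*a^5 - 5.1576*a^4 + 12.0192*a^3 - 16.3224*a^2 - 13.9424*a - 11.336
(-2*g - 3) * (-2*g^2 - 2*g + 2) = 4*g^3 + 10*g^2 + 2*g - 6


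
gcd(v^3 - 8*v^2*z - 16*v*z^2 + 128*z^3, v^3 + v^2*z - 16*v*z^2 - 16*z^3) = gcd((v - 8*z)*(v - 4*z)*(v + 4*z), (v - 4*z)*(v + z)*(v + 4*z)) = -v^2 + 16*z^2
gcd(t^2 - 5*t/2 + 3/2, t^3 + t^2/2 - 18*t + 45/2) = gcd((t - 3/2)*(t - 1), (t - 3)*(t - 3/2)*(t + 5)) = t - 3/2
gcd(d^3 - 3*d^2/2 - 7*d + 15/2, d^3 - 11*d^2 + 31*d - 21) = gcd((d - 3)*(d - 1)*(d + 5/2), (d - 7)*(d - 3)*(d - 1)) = d^2 - 4*d + 3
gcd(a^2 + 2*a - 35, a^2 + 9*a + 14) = a + 7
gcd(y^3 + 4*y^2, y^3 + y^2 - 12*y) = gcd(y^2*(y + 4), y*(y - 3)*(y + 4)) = y^2 + 4*y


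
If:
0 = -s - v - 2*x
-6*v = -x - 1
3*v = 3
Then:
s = -11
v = 1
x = 5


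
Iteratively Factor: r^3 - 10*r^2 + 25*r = (r - 5)*(r^2 - 5*r) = r*(r - 5)*(r - 5)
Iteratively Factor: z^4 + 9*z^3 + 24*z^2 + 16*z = (z + 4)*(z^3 + 5*z^2 + 4*z) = (z + 1)*(z + 4)*(z^2 + 4*z) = z*(z + 1)*(z + 4)*(z + 4)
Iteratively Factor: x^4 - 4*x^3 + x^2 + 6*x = (x)*(x^3 - 4*x^2 + x + 6) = x*(x - 2)*(x^2 - 2*x - 3) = x*(x - 3)*(x - 2)*(x + 1)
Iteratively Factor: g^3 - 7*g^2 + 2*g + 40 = (g - 4)*(g^2 - 3*g - 10) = (g - 4)*(g + 2)*(g - 5)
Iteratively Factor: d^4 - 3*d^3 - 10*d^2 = (d - 5)*(d^3 + 2*d^2) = (d - 5)*(d + 2)*(d^2) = d*(d - 5)*(d + 2)*(d)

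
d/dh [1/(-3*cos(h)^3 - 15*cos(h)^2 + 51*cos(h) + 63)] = (-3*cos(h)^2 - 10*cos(h) + 17)*sin(h)/(3*(cos(h)^3 + 5*cos(h)^2 - 17*cos(h) - 21)^2)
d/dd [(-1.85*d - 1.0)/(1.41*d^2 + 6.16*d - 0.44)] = (2.6085*d^2 + 2.82*d + 6.974)/(1.9881*d^4 + 17.3712*d^3 + 36.7048*d^2 - 5.4208*d + 0.1936)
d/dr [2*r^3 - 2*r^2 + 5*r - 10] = 6*r^2 - 4*r + 5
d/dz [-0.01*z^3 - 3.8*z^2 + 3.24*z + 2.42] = -0.03*z^2 - 7.6*z + 3.24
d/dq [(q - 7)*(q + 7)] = 2*q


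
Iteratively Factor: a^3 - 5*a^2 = (a - 5)*(a^2) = a*(a - 5)*(a)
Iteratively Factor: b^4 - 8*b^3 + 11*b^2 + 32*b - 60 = (b - 3)*(b^3 - 5*b^2 - 4*b + 20) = (b - 3)*(b - 2)*(b^2 - 3*b - 10) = (b - 5)*(b - 3)*(b - 2)*(b + 2)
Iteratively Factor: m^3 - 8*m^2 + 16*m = (m - 4)*(m^2 - 4*m) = (m - 4)^2*(m)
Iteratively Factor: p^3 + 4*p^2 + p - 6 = (p + 3)*(p^2 + p - 2) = (p - 1)*(p + 3)*(p + 2)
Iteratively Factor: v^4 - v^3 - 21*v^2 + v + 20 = (v + 1)*(v^3 - 2*v^2 - 19*v + 20) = (v - 1)*(v + 1)*(v^2 - v - 20) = (v - 5)*(v - 1)*(v + 1)*(v + 4)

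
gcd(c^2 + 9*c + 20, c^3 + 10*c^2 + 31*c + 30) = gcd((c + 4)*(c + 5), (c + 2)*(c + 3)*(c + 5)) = c + 5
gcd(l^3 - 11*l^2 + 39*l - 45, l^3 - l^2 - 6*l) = l - 3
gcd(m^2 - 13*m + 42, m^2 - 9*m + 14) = m - 7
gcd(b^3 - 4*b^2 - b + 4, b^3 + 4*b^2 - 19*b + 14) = b - 1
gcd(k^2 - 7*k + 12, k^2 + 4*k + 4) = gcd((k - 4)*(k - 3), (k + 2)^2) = 1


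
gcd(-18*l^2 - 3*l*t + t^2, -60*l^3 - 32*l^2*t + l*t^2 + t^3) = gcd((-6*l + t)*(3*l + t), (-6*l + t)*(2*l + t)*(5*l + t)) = -6*l + t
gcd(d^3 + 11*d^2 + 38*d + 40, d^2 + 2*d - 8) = d + 4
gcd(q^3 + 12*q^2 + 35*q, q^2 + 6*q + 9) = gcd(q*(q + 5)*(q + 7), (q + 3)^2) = 1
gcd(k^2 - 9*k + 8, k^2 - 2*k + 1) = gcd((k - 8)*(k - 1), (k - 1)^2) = k - 1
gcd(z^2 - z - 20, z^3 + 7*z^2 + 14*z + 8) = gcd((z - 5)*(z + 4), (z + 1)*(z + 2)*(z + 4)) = z + 4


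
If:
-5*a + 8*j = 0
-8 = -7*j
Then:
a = 64/35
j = 8/7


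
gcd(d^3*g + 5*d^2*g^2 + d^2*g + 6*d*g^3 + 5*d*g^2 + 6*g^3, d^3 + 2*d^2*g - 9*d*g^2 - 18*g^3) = d^2 + 5*d*g + 6*g^2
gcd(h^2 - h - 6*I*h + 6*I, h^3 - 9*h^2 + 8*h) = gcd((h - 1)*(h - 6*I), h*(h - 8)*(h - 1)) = h - 1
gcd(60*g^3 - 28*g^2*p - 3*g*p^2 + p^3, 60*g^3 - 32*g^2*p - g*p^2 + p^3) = -2*g + p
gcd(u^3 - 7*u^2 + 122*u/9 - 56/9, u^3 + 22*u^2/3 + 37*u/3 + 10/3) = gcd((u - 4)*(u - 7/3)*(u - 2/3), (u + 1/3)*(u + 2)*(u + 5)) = 1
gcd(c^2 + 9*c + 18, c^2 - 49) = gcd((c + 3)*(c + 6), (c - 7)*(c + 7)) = 1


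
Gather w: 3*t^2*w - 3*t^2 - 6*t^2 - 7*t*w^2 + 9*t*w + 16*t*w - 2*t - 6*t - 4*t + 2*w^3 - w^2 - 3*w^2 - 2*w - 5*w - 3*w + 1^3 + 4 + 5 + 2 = -9*t^2 - 12*t + 2*w^3 + w^2*(-7*t - 4) + w*(3*t^2 + 25*t - 10) + 12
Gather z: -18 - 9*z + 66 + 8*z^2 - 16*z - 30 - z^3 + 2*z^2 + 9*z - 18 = -z^3 + 10*z^2 - 16*z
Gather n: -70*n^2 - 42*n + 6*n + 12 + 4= -70*n^2 - 36*n + 16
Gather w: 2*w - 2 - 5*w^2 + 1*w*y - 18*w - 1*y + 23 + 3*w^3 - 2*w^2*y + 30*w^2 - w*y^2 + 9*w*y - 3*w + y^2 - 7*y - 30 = 3*w^3 + w^2*(25 - 2*y) + w*(-y^2 + 10*y - 19) + y^2 - 8*y - 9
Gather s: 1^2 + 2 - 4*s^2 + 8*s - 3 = -4*s^2 + 8*s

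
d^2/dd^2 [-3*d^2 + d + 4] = -6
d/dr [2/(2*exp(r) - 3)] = -4*exp(r)/(2*exp(r) - 3)^2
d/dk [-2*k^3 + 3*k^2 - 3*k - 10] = -6*k^2 + 6*k - 3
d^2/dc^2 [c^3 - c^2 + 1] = 6*c - 2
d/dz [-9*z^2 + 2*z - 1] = 2 - 18*z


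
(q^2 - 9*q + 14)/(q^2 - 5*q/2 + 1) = 2*(q - 7)/(2*q - 1)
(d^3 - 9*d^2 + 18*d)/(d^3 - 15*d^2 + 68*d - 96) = d*(d - 6)/(d^2 - 12*d + 32)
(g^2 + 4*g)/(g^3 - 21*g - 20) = g/(g^2 - 4*g - 5)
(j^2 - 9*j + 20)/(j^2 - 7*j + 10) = (j - 4)/(j - 2)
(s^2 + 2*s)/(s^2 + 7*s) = (s + 2)/(s + 7)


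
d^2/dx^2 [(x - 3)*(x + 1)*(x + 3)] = 6*x + 2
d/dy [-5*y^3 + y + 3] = 1 - 15*y^2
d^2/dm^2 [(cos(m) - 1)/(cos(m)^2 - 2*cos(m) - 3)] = (-cos(m)^4 + 3*cos(m)^3 - 25*cos(m)^2 + 41*cos(m) - 26)/(cos(m)^5 - 7*cos(m)^4 + 10*cos(m)^3 + 18*cos(m)^2 - 27*cos(m) - 27)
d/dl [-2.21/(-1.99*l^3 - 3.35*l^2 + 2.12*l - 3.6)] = (-13.1937*l^2 - 14.807*l + 4.6852)/(1.99*l^3 + 3.35*l^2 - 2.12*l + 3.6)^2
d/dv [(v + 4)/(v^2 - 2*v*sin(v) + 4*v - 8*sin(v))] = (2*cos(v) - 1)/(v - 2*sin(v))^2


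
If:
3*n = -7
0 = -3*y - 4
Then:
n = -7/3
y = -4/3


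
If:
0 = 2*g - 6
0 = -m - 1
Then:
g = 3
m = -1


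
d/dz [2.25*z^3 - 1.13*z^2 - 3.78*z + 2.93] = 6.75*z^2 - 2.26*z - 3.78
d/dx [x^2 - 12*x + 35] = 2*x - 12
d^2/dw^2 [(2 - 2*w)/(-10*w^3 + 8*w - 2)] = 2*((w - 1)*(15*w^2 - 4)^2 + (-15*w^2 - 15*w*(w - 1) + 4)*(5*w^3 - 4*w + 1))/(5*w^3 - 4*w + 1)^3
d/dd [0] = 0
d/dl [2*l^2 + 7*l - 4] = 4*l + 7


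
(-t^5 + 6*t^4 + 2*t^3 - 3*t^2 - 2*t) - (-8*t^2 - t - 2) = -t^5 + 6*t^4 + 2*t^3 + 5*t^2 - t + 2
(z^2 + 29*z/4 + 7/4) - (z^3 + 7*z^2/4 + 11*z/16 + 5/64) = -z^3 - 3*z^2/4 + 105*z/16 + 107/64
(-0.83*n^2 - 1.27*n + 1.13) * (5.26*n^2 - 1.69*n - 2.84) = -4.3658*n^4 - 5.2775*n^3 + 10.4473*n^2 + 1.6971*n - 3.2092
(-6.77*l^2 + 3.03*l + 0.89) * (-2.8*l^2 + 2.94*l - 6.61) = 18.956*l^4 - 28.3878*l^3 + 51.1659*l^2 - 17.4117*l - 5.8829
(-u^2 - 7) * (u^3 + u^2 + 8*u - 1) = -u^5 - u^4 - 15*u^3 - 6*u^2 - 56*u + 7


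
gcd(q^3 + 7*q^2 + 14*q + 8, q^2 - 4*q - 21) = 1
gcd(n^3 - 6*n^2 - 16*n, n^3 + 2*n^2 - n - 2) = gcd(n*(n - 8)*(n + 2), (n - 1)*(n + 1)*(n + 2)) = n + 2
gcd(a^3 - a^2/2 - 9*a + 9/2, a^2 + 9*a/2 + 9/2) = a + 3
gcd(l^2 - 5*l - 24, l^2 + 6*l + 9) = l + 3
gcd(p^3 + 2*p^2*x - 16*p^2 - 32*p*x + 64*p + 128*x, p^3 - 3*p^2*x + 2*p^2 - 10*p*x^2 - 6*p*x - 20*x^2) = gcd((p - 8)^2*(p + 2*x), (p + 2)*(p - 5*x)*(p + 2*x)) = p + 2*x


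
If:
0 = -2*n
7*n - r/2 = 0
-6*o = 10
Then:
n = 0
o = -5/3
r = 0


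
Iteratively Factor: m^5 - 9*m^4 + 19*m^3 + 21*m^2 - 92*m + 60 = (m - 5)*(m^4 - 4*m^3 - m^2 + 16*m - 12) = (m - 5)*(m - 3)*(m^3 - m^2 - 4*m + 4) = (m - 5)*(m - 3)*(m - 2)*(m^2 + m - 2) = (m - 5)*(m - 3)*(m - 2)*(m + 2)*(m - 1)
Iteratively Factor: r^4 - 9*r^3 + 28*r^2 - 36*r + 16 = (r - 4)*(r^3 - 5*r^2 + 8*r - 4) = (r - 4)*(r - 1)*(r^2 - 4*r + 4) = (r - 4)*(r - 2)*(r - 1)*(r - 2)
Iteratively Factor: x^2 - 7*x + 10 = (x - 5)*(x - 2)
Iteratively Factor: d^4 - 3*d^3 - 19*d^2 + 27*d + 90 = (d + 2)*(d^3 - 5*d^2 - 9*d + 45) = (d + 2)*(d + 3)*(d^2 - 8*d + 15) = (d - 3)*(d + 2)*(d + 3)*(d - 5)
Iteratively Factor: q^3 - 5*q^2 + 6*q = (q)*(q^2 - 5*q + 6) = q*(q - 3)*(q - 2)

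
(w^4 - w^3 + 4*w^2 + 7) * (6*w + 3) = 6*w^5 - 3*w^4 + 21*w^3 + 12*w^2 + 42*w + 21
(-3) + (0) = -3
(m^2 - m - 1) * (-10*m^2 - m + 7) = -10*m^4 + 9*m^3 + 18*m^2 - 6*m - 7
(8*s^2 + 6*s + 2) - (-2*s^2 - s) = 10*s^2 + 7*s + 2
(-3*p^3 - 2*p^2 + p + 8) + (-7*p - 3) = -3*p^3 - 2*p^2 - 6*p + 5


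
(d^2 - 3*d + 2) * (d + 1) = d^3 - 2*d^2 - d + 2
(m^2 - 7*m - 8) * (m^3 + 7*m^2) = m^5 - 57*m^3 - 56*m^2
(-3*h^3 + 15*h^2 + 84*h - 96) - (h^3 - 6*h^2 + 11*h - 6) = -4*h^3 + 21*h^2 + 73*h - 90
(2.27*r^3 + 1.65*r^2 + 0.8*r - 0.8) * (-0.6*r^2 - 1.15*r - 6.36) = -1.362*r^5 - 3.6005*r^4 - 16.8147*r^3 - 10.934*r^2 - 4.168*r + 5.088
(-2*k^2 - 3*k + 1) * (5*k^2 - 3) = -10*k^4 - 15*k^3 + 11*k^2 + 9*k - 3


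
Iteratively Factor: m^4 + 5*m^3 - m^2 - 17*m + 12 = (m + 3)*(m^3 + 2*m^2 - 7*m + 4) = (m + 3)*(m + 4)*(m^2 - 2*m + 1) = (m - 1)*(m + 3)*(m + 4)*(m - 1)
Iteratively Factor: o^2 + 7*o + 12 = (o + 4)*(o + 3)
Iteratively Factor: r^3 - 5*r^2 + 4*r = (r - 4)*(r^2 - r) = r*(r - 4)*(r - 1)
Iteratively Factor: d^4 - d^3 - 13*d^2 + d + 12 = (d + 3)*(d^3 - 4*d^2 - d + 4) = (d + 1)*(d + 3)*(d^2 - 5*d + 4) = (d - 4)*(d + 1)*(d + 3)*(d - 1)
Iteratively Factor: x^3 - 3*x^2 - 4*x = (x + 1)*(x^2 - 4*x) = x*(x + 1)*(x - 4)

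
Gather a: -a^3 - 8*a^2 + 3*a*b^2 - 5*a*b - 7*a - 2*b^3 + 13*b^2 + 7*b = -a^3 - 8*a^2 + a*(3*b^2 - 5*b - 7) - 2*b^3 + 13*b^2 + 7*b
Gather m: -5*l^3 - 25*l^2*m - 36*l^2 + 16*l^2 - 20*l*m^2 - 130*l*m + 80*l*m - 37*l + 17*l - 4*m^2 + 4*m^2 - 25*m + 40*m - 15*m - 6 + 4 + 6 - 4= -5*l^3 - 20*l^2 - 20*l*m^2 - 20*l + m*(-25*l^2 - 50*l)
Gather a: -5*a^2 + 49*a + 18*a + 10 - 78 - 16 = -5*a^2 + 67*a - 84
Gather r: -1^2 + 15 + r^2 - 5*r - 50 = r^2 - 5*r - 36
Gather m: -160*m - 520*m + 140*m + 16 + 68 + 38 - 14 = 108 - 540*m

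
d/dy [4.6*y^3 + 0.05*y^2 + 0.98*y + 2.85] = 13.8*y^2 + 0.1*y + 0.98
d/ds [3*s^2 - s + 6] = 6*s - 1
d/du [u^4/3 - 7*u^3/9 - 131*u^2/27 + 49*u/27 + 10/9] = 4*u^3/3 - 7*u^2/3 - 262*u/27 + 49/27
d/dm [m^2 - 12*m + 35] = 2*m - 12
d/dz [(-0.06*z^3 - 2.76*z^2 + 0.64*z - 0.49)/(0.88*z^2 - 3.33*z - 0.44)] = (-0.0528*z^4 + 0.3996*z^3 + 8.7068*z^2 + 3.2912*z - 1.9133)/(0.7744*z^4 - 5.8608*z^3 + 10.3145*z^2 + 2.9304*z + 0.1936)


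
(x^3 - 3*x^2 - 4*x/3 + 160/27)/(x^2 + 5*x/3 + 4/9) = (9*x^2 - 39*x + 40)/(3*(3*x + 1))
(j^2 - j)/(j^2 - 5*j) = (j - 1)/(j - 5)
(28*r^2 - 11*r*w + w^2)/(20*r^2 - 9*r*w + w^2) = (7*r - w)/(5*r - w)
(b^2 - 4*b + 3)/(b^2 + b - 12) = (b - 1)/(b + 4)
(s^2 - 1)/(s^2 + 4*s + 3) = (s - 1)/(s + 3)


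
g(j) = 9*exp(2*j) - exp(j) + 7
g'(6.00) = 2929182.82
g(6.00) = 1464396.69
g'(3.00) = 7241.63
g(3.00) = 3617.77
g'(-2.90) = -0.00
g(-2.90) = 6.97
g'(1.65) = 482.82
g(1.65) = 245.81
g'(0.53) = 50.26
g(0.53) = 31.28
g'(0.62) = 60.34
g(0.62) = 36.24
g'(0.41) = 39.36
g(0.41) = 25.93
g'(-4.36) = -0.01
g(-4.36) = 6.99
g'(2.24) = 1578.83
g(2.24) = 791.72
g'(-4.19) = -0.01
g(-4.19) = 6.99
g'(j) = 18*exp(2*j) - exp(j)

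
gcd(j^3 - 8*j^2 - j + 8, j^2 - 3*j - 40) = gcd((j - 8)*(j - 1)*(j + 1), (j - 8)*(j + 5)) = j - 8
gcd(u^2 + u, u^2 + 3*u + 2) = u + 1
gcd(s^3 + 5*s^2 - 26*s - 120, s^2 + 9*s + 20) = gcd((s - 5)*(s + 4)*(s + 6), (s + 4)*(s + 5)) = s + 4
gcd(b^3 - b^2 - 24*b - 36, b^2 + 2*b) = b + 2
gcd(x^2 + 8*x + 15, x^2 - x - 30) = x + 5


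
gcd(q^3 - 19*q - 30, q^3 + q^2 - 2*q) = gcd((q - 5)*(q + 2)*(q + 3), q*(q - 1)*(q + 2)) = q + 2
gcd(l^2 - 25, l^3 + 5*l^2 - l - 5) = l + 5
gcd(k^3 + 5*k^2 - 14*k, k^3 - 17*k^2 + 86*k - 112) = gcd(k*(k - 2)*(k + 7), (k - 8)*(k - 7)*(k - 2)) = k - 2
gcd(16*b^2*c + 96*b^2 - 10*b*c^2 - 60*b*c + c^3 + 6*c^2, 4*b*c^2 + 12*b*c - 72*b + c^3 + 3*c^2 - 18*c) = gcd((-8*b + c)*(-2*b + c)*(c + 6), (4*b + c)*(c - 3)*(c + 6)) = c + 6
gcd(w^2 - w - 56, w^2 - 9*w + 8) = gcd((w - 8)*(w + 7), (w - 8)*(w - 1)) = w - 8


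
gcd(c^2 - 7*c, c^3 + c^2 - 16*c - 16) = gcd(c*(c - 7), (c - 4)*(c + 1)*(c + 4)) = 1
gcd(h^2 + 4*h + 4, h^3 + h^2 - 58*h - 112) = h + 2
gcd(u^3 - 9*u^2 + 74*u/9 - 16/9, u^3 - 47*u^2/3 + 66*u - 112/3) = u^2 - 26*u/3 + 16/3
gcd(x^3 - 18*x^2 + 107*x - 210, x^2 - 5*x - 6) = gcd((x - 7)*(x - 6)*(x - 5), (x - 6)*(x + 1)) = x - 6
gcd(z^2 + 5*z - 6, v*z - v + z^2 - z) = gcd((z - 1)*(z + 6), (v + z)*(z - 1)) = z - 1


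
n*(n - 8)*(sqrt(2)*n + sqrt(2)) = sqrt(2)*n^3 - 7*sqrt(2)*n^2 - 8*sqrt(2)*n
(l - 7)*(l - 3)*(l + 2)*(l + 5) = l^4 - 3*l^3 - 39*l^2 + 47*l + 210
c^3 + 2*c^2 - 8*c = c*(c - 2)*(c + 4)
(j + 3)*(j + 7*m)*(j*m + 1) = j^3*m + 7*j^2*m^2 + 3*j^2*m + j^2 + 21*j*m^2 + 7*j*m + 3*j + 21*m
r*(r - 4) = r^2 - 4*r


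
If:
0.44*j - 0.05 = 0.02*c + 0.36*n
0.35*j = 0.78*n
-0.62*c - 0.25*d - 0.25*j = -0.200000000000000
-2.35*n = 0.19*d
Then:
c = 0.75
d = -1.30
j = 0.23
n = 0.10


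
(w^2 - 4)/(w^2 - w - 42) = (4 - w^2)/(-w^2 + w + 42)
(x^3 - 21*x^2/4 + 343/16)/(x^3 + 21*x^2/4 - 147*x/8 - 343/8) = (x - 7/2)/(x + 7)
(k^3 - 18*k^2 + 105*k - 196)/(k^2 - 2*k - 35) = (k^2 - 11*k + 28)/(k + 5)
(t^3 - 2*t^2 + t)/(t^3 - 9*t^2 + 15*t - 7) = t/(t - 7)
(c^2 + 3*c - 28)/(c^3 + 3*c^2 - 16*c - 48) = (c + 7)/(c^2 + 7*c + 12)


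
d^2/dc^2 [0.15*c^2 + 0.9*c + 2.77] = 0.300000000000000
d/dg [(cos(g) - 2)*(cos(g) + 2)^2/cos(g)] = -2*(cos(g) + 1 + 4/cos(g)^2)*sin(g)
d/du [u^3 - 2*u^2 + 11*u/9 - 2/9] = 3*u^2 - 4*u + 11/9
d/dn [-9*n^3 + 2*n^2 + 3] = n*(4 - 27*n)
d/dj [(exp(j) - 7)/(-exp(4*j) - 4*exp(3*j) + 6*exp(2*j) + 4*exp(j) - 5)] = (3*exp(3*j) - 17*exp(2*j) - 107*exp(j) - 23)*exp(j)/(exp(7*j) + 9*exp(6*j) + 13*exp(5*j) - 43*exp(4*j) - 29*exp(3*j) + 59*exp(2*j) + 15*exp(j) - 25)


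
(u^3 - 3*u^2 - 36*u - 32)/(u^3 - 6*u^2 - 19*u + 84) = (u^2 - 7*u - 8)/(u^2 - 10*u + 21)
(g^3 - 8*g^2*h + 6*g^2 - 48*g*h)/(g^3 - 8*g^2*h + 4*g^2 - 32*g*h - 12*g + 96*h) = g/(g - 2)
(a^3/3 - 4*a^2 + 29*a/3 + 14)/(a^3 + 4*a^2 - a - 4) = (a^2 - 13*a + 42)/(3*(a^2 + 3*a - 4))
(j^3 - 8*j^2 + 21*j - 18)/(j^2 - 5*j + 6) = j - 3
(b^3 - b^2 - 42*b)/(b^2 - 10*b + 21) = b*(b + 6)/(b - 3)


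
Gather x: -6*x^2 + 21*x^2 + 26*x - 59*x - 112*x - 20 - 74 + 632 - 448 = 15*x^2 - 145*x + 90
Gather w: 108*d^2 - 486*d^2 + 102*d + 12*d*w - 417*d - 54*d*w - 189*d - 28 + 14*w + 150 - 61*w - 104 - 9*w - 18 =-378*d^2 - 504*d + w*(-42*d - 56)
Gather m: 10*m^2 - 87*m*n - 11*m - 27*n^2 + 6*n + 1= 10*m^2 + m*(-87*n - 11) - 27*n^2 + 6*n + 1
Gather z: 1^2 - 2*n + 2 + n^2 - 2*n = n^2 - 4*n + 3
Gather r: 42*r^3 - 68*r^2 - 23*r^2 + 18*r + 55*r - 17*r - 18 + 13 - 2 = 42*r^3 - 91*r^2 + 56*r - 7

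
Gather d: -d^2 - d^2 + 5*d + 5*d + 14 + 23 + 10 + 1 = -2*d^2 + 10*d + 48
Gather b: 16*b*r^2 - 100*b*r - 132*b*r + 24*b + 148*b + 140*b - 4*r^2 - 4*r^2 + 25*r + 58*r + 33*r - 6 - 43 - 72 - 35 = b*(16*r^2 - 232*r + 312) - 8*r^2 + 116*r - 156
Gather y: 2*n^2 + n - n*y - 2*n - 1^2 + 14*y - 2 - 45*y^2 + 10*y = 2*n^2 - n - 45*y^2 + y*(24 - n) - 3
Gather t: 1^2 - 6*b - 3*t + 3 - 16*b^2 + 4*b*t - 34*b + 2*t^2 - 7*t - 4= -16*b^2 - 40*b + 2*t^2 + t*(4*b - 10)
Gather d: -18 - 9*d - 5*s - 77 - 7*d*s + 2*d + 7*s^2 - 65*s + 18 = d*(-7*s - 7) + 7*s^2 - 70*s - 77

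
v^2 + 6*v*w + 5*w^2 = (v + w)*(v + 5*w)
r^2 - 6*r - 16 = (r - 8)*(r + 2)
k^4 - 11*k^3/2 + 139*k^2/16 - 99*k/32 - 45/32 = (k - 3)*(k - 3/2)*(k - 5/4)*(k + 1/4)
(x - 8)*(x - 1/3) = x^2 - 25*x/3 + 8/3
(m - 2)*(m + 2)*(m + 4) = m^3 + 4*m^2 - 4*m - 16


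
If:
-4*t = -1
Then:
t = 1/4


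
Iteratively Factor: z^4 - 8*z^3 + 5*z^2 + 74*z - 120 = (z - 4)*(z^3 - 4*z^2 - 11*z + 30) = (z - 4)*(z + 3)*(z^2 - 7*z + 10) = (z - 4)*(z - 2)*(z + 3)*(z - 5)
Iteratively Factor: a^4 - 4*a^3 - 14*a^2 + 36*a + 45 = (a - 3)*(a^3 - a^2 - 17*a - 15) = (a - 3)*(a + 3)*(a^2 - 4*a - 5) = (a - 3)*(a + 1)*(a + 3)*(a - 5)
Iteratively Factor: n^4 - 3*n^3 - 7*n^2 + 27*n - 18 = (n - 1)*(n^3 - 2*n^2 - 9*n + 18) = (n - 3)*(n - 1)*(n^2 + n - 6) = (n - 3)*(n - 2)*(n - 1)*(n + 3)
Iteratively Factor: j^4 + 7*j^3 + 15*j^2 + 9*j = (j + 3)*(j^3 + 4*j^2 + 3*j) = (j + 3)^2*(j^2 + j) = j*(j + 3)^2*(j + 1)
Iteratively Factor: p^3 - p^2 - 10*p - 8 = (p - 4)*(p^2 + 3*p + 2) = (p - 4)*(p + 2)*(p + 1)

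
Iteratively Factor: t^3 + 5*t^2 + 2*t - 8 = (t - 1)*(t^2 + 6*t + 8) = (t - 1)*(t + 4)*(t + 2)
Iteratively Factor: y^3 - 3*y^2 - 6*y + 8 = (y + 2)*(y^2 - 5*y + 4) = (y - 1)*(y + 2)*(y - 4)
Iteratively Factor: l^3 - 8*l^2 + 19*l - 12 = (l - 1)*(l^2 - 7*l + 12) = (l - 3)*(l - 1)*(l - 4)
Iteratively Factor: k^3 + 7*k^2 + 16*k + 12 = (k + 3)*(k^2 + 4*k + 4) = (k + 2)*(k + 3)*(k + 2)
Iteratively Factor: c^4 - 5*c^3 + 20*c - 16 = (c - 4)*(c^3 - c^2 - 4*c + 4) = (c - 4)*(c - 1)*(c^2 - 4) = (c - 4)*(c - 1)*(c + 2)*(c - 2)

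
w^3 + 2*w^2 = w^2*(w + 2)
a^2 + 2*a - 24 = (a - 4)*(a + 6)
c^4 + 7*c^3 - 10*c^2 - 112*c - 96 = (c - 4)*(c + 1)*(c + 4)*(c + 6)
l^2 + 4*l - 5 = (l - 1)*(l + 5)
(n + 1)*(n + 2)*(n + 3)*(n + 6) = n^4 + 12*n^3 + 47*n^2 + 72*n + 36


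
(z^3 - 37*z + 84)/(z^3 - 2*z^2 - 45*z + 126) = (z - 4)/(z - 6)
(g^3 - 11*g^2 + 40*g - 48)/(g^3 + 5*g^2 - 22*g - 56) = (g^2 - 7*g + 12)/(g^2 + 9*g + 14)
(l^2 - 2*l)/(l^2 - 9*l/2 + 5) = 2*l/(2*l - 5)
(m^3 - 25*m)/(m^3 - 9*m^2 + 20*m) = (m + 5)/(m - 4)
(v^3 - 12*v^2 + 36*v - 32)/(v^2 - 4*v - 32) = (v^2 - 4*v + 4)/(v + 4)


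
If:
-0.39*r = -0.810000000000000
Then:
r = 2.08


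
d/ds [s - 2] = 1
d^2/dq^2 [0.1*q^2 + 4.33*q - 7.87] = 0.200000000000000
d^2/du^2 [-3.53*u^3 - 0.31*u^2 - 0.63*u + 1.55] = -21.18*u - 0.62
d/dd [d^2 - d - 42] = 2*d - 1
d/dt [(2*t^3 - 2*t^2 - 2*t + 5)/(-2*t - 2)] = (-4*t^3 - 4*t^2 + 4*t + 7)/(2*(t^2 + 2*t + 1))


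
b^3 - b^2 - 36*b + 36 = (b - 6)*(b - 1)*(b + 6)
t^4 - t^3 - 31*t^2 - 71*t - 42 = (t - 7)*(t + 1)*(t + 2)*(t + 3)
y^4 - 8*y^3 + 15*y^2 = y^2*(y - 5)*(y - 3)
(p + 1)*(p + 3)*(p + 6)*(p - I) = p^4 + 10*p^3 - I*p^3 + 27*p^2 - 10*I*p^2 + 18*p - 27*I*p - 18*I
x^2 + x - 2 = (x - 1)*(x + 2)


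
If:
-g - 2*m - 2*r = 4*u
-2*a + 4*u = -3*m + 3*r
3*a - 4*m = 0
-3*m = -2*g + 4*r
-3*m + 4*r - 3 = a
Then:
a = -28/43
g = -25/86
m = -21/43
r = 19/86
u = 71/344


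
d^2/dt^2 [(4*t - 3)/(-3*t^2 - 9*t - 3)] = 2*(-(2*t + 3)^2*(4*t - 3) + 3*(4*t + 3)*(t^2 + 3*t + 1))/(3*(t^2 + 3*t + 1)^3)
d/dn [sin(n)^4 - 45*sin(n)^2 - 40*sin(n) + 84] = 2*(2*sin(n)^3 - 45*sin(n) - 20)*cos(n)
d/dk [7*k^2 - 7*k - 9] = 14*k - 7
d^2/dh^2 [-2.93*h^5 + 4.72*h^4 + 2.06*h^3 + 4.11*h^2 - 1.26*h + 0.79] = -58.6*h^3 + 56.64*h^2 + 12.36*h + 8.22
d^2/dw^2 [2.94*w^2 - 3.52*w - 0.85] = 5.88000000000000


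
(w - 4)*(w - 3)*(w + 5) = w^3 - 2*w^2 - 23*w + 60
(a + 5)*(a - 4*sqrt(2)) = a^2 - 4*sqrt(2)*a + 5*a - 20*sqrt(2)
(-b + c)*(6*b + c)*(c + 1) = -6*b^2*c - 6*b^2 + 5*b*c^2 + 5*b*c + c^3 + c^2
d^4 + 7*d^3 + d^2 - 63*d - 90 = (d - 3)*(d + 2)*(d + 3)*(d + 5)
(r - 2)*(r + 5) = r^2 + 3*r - 10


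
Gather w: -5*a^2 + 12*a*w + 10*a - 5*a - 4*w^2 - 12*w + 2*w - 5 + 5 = -5*a^2 + 5*a - 4*w^2 + w*(12*a - 10)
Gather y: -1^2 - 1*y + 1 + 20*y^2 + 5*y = 20*y^2 + 4*y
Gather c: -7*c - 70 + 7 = -7*c - 63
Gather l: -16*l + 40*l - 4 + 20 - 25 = 24*l - 9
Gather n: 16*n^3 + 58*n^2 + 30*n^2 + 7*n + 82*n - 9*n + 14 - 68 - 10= 16*n^3 + 88*n^2 + 80*n - 64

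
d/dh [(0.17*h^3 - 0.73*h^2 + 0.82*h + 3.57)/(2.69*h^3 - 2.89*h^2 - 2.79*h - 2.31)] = (-2.22044604925031e-16*h^5 + 1.4724*h^4 - 5.3602*h^3 - 25.5815*h^2 + 24.0072*h + 8.0661)/(7.2361*h^6 - 15.5482*h^5 - 6.6581*h^4 + 3.6984*h^3 + 21.1359*h^2 + 12.8898*h + 5.3361)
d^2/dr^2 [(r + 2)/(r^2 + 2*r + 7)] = 2*(4*(r + 1)^2*(r + 2) - (3*r + 4)*(r^2 + 2*r + 7))/(r^2 + 2*r + 7)^3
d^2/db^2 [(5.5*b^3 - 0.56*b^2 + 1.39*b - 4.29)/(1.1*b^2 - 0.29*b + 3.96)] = (-1.4210854715202e-14*b^5 - 3.5527136788005e-15*b^4 - 43.98438*b^3 - 54.40644*b^2 + 489.37482*b + 22.282062)/(1.331*b^6 - 1.0527*b^5 + 14.65233*b^4 - 7.603829*b^3 + 52.748388*b^2 - 13.642992*b + 62.099136)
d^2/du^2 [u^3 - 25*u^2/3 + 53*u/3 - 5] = 6*u - 50/3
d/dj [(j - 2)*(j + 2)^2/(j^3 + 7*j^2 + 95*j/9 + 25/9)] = 9*(45*j^4 + 262*j^3 + 733*j^2 + 1108*j + 660)/(81*j^6 + 1134*j^5 + 5679*j^4 + 12420*j^3 + 12175*j^2 + 4750*j + 625)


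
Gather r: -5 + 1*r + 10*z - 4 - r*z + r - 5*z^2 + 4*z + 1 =r*(2 - z) - 5*z^2 + 14*z - 8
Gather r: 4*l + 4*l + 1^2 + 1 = 8*l + 2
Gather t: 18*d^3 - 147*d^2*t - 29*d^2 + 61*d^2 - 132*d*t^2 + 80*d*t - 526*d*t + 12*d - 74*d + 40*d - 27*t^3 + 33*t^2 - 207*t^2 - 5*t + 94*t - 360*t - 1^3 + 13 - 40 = 18*d^3 + 32*d^2 - 22*d - 27*t^3 + t^2*(-132*d - 174) + t*(-147*d^2 - 446*d - 271) - 28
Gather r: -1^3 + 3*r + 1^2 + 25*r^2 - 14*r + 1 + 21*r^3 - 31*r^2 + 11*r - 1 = 21*r^3 - 6*r^2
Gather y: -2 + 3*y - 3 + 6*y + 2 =9*y - 3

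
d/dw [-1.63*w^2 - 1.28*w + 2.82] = -3.26*w - 1.28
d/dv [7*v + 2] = 7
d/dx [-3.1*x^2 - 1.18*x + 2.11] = -6.2*x - 1.18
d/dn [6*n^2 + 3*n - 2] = 12*n + 3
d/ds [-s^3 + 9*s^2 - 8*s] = -3*s^2 + 18*s - 8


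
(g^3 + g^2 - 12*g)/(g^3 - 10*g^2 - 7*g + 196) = g*(g - 3)/(g^2 - 14*g + 49)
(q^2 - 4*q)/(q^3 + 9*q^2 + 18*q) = (q - 4)/(q^2 + 9*q + 18)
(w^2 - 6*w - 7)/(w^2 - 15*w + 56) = (w + 1)/(w - 8)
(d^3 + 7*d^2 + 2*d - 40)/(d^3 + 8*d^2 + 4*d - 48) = (d + 5)/(d + 6)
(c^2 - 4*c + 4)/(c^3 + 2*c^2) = (c^2 - 4*c + 4)/(c^2*(c + 2))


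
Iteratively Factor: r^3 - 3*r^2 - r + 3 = (r + 1)*(r^2 - 4*r + 3) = (r - 1)*(r + 1)*(r - 3)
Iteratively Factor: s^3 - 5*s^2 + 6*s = (s)*(s^2 - 5*s + 6) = s*(s - 3)*(s - 2)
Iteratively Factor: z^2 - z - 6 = (z - 3)*(z + 2)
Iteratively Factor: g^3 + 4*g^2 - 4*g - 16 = (g + 4)*(g^2 - 4) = (g - 2)*(g + 4)*(g + 2)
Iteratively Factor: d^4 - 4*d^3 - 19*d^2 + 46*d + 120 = (d + 3)*(d^3 - 7*d^2 + 2*d + 40) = (d - 4)*(d + 3)*(d^2 - 3*d - 10) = (d - 5)*(d - 4)*(d + 3)*(d + 2)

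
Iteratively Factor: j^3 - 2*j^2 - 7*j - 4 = (j - 4)*(j^2 + 2*j + 1) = (j - 4)*(j + 1)*(j + 1)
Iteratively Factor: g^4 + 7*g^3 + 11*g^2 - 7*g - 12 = (g - 1)*(g^3 + 8*g^2 + 19*g + 12) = (g - 1)*(g + 4)*(g^2 + 4*g + 3) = (g - 1)*(g + 1)*(g + 4)*(g + 3)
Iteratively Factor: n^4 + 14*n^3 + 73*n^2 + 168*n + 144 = (n + 4)*(n^3 + 10*n^2 + 33*n + 36) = (n + 3)*(n + 4)*(n^2 + 7*n + 12) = (n + 3)*(n + 4)^2*(n + 3)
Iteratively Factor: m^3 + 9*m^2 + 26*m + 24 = (m + 4)*(m^2 + 5*m + 6) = (m + 2)*(m + 4)*(m + 3)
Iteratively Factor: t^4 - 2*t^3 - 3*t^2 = (t)*(t^3 - 2*t^2 - 3*t) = t^2*(t^2 - 2*t - 3) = t^2*(t - 3)*(t + 1)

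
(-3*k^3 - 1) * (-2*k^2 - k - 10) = 6*k^5 + 3*k^4 + 30*k^3 + 2*k^2 + k + 10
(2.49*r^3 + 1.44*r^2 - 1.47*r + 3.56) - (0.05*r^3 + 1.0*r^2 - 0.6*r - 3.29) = 2.44*r^3 + 0.44*r^2 - 0.87*r + 6.85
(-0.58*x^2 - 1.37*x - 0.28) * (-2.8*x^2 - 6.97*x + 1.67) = 1.624*x^4 + 7.8786*x^3 + 9.3643*x^2 - 0.3363*x - 0.4676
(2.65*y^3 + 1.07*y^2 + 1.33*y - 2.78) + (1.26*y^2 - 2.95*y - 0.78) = 2.65*y^3 + 2.33*y^2 - 1.62*y - 3.56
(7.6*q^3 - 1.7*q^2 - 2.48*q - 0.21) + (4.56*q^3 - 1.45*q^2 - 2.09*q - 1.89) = 12.16*q^3 - 3.15*q^2 - 4.57*q - 2.1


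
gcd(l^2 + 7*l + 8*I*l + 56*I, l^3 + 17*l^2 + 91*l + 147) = l + 7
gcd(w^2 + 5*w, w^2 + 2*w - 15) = w + 5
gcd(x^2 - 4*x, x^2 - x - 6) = 1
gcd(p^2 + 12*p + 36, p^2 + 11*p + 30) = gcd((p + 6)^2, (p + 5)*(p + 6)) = p + 6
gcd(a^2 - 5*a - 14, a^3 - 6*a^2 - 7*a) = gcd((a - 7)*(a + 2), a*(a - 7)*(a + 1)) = a - 7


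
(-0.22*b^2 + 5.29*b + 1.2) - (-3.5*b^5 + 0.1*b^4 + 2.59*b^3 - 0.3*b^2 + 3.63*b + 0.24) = 3.5*b^5 - 0.1*b^4 - 2.59*b^3 + 0.08*b^2 + 1.66*b + 0.96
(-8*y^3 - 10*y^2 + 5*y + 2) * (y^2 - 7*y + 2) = -8*y^5 + 46*y^4 + 59*y^3 - 53*y^2 - 4*y + 4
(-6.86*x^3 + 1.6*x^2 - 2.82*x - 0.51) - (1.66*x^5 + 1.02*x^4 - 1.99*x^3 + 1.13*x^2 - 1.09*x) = -1.66*x^5 - 1.02*x^4 - 4.87*x^3 + 0.47*x^2 - 1.73*x - 0.51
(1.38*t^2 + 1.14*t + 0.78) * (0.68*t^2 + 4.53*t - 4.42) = 0.9384*t^4 + 7.0266*t^3 - 0.404999999999999*t^2 - 1.5054*t - 3.4476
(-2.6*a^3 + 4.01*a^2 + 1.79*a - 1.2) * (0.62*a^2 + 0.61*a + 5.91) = -1.612*a^5 + 0.9002*a^4 - 11.8101*a^3 + 24.047*a^2 + 9.8469*a - 7.092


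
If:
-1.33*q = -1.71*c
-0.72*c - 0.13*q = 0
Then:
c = 0.00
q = 0.00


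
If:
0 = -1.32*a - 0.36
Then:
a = -0.27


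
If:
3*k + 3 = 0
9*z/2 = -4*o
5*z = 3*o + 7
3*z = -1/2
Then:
No Solution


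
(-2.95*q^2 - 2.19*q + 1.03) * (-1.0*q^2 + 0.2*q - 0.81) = 2.95*q^4 + 1.6*q^3 + 0.9215*q^2 + 1.9799*q - 0.8343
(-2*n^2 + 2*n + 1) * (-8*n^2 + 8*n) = 16*n^4 - 32*n^3 + 8*n^2 + 8*n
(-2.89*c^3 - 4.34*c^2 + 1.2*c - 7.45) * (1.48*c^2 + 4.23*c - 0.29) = -4.2772*c^5 - 18.6479*c^4 - 15.7441*c^3 - 4.6914*c^2 - 31.8615*c + 2.1605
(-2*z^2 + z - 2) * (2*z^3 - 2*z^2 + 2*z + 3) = -4*z^5 + 6*z^4 - 10*z^3 - z - 6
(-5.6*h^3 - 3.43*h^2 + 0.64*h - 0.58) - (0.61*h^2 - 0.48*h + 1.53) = -5.6*h^3 - 4.04*h^2 + 1.12*h - 2.11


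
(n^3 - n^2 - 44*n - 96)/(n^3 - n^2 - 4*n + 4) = (n^3 - n^2 - 44*n - 96)/(n^3 - n^2 - 4*n + 4)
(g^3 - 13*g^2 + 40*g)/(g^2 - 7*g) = (g^2 - 13*g + 40)/(g - 7)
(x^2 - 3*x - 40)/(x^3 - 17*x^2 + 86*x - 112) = (x + 5)/(x^2 - 9*x + 14)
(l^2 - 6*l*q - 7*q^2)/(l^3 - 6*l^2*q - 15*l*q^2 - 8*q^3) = (-l + 7*q)/(-l^2 + 7*l*q + 8*q^2)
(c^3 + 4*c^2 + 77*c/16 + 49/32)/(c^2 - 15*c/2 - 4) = (16*c^2 + 56*c + 49)/(16*(c - 8))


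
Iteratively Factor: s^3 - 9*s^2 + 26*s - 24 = (s - 4)*(s^2 - 5*s + 6) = (s - 4)*(s - 2)*(s - 3)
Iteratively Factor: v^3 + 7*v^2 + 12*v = (v)*(v^2 + 7*v + 12) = v*(v + 3)*(v + 4)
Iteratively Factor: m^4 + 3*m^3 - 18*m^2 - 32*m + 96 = (m - 2)*(m^3 + 5*m^2 - 8*m - 48) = (m - 2)*(m + 4)*(m^2 + m - 12) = (m - 3)*(m - 2)*(m + 4)*(m + 4)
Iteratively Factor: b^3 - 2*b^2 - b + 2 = (b - 1)*(b^2 - b - 2) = (b - 1)*(b + 1)*(b - 2)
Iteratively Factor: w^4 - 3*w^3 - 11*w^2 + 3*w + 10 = (w + 2)*(w^3 - 5*w^2 - w + 5) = (w - 5)*(w + 2)*(w^2 - 1) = (w - 5)*(w - 1)*(w + 2)*(w + 1)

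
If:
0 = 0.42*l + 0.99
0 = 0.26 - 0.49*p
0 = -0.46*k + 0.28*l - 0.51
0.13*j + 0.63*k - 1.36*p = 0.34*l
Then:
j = 11.71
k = -2.54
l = -2.36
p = 0.53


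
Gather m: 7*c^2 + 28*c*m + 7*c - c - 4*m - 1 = 7*c^2 + 6*c + m*(28*c - 4) - 1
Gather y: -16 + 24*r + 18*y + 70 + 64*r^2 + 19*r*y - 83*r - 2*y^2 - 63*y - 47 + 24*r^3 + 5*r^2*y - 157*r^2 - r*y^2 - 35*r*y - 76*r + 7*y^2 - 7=24*r^3 - 93*r^2 - 135*r + y^2*(5 - r) + y*(5*r^2 - 16*r - 45)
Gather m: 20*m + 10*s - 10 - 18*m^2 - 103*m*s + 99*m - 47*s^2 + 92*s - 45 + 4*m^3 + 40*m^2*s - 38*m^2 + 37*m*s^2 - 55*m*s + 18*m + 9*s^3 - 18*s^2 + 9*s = 4*m^3 + m^2*(40*s - 56) + m*(37*s^2 - 158*s + 137) + 9*s^3 - 65*s^2 + 111*s - 55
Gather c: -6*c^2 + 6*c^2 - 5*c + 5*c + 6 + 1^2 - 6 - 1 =0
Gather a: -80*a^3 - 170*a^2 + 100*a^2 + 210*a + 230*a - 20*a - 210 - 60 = -80*a^3 - 70*a^2 + 420*a - 270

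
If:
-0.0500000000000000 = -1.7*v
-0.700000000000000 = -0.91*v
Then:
No Solution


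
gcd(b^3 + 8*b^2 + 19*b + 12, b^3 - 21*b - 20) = b^2 + 5*b + 4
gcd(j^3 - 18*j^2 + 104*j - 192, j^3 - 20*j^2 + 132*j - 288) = j^2 - 14*j + 48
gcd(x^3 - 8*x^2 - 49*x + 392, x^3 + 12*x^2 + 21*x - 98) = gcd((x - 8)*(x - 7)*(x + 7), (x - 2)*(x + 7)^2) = x + 7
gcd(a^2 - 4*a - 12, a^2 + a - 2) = a + 2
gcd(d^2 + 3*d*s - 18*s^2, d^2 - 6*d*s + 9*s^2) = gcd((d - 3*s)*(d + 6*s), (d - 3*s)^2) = -d + 3*s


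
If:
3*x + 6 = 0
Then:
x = -2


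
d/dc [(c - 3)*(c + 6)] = 2*c + 3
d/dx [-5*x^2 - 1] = -10*x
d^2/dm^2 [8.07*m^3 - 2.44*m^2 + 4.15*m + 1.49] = 48.42*m - 4.88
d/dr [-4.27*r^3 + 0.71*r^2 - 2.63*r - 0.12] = -12.81*r^2 + 1.42*r - 2.63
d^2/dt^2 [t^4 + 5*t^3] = 6*t*(2*t + 5)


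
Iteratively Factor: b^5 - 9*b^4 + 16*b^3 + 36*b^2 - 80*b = (b)*(b^4 - 9*b^3 + 16*b^2 + 36*b - 80) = b*(b - 4)*(b^3 - 5*b^2 - 4*b + 20) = b*(b - 5)*(b - 4)*(b^2 - 4) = b*(b - 5)*(b - 4)*(b - 2)*(b + 2)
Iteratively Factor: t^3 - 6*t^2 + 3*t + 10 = (t - 2)*(t^2 - 4*t - 5) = (t - 2)*(t + 1)*(t - 5)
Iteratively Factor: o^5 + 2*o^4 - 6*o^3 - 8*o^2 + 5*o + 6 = (o + 1)*(o^4 + o^3 - 7*o^2 - o + 6) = (o + 1)*(o + 3)*(o^3 - 2*o^2 - o + 2) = (o + 1)^2*(o + 3)*(o^2 - 3*o + 2) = (o - 1)*(o + 1)^2*(o + 3)*(o - 2)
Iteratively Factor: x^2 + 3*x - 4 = (x - 1)*(x + 4)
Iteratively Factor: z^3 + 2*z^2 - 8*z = (z - 2)*(z^2 + 4*z) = (z - 2)*(z + 4)*(z)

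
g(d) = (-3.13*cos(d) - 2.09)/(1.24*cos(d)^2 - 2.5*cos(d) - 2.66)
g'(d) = (2.48*sin(d)*cos(d) - 2.5*sin(d))*(-3.13*cos(d) - 2.09)/(1.24*cos(d)^2 - 2.5*cos(d) - 2.66)^2 + 3.13*sin(d)/(1.24*cos(d)^2 - 2.5*cos(d) - 2.66) = (3.8812*sin(d)^2 - 5.1832*cos(d) - 6.982)*sin(d)/(-1.24*cos(d)^2 + 2.5*cos(d) + 2.66)^2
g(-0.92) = 1.07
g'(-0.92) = 0.44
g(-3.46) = 1.06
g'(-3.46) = -0.76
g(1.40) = 0.86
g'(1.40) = -0.43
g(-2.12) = 0.45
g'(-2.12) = 1.20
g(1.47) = 0.83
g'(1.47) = -0.43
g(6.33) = 1.33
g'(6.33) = -0.04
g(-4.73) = 0.79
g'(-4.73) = -0.44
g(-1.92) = 0.61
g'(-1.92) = 0.61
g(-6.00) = 1.30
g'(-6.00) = -0.21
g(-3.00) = 0.98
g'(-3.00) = 0.24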